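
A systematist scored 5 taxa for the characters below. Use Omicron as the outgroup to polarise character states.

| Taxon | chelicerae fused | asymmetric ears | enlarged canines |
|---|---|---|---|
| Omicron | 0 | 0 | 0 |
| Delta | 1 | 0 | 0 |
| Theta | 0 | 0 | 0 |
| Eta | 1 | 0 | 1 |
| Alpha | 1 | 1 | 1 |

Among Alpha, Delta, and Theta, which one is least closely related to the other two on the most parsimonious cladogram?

Theta

The outgroup has state '0' for every character, so '1' is the derived state throughout.
chelicerae fused: derived state '1' in Alpha, Delta, and Eta only — synapomorphy for {Alpha, Delta, Eta}.
asymmetric ears: derived state '1' in Alpha only — an autapomorphy, so it tells us nothing about relationships among taxa.
enlarged canines: derived state '1' in Alpha and Eta only — synapomorphy for {Alpha, Eta}.
Most parsimonious ingroup topology: ((Delta,(Eta,Alpha)),Theta).
Delta and Alpha share a more recent common ancestor with each other than either does with Theta, so Theta is the least closely related of the three.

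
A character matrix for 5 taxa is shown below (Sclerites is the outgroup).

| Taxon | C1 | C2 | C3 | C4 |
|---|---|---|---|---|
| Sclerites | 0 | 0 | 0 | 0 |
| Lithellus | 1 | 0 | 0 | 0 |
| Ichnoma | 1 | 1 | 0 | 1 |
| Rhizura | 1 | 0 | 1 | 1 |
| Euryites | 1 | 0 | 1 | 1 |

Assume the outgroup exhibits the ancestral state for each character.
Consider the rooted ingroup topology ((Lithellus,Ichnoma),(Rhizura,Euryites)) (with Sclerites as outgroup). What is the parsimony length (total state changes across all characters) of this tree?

Map each character onto ((Lithellus,Ichnoma),(Rhizura,Euryites)) (rooted by Sclerites) and count the minimum state changes it requires (Fitch parsimony):
C1: 1; C2: 1; C3: 1; C4: 2.
Total tree length = 5.

5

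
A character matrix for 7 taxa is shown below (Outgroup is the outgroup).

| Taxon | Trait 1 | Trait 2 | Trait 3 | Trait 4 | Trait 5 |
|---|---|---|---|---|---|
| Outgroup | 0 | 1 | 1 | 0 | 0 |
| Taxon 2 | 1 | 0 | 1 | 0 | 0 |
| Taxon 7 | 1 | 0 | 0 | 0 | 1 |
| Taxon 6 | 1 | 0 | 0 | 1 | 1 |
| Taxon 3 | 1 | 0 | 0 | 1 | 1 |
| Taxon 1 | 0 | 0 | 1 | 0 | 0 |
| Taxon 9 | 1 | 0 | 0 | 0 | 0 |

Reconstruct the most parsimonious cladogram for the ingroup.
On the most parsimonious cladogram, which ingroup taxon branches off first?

Taxon 1

Character polarity is set by the outgroup: the derived state is whichever differs from the outgroup's state, so for Trait 2, Trait 3 the derived state is '0', and for the remaining characters it is '1'.
Only Taxon 2, Taxon 3, Taxon 6, Taxon 7, and Taxon 9 show the derived state '1' for Trait 1, supporting them as a clade.
Trait 2 (derived state '0') is shared by all ingroup taxa — unites the whole ingroup.
Only Taxon 3, Taxon 6, Taxon 7, and Taxon 9 show the derived state '0' for Trait 3, supporting them as a clade.
Trait 4 (derived state '1') is shared by Taxon 3 and Taxon 6 — a synapomorphy uniting that clade.
Trait 5: derived state '1' in Taxon 3, Taxon 6, and Taxon 7 only — synapomorphy for {Taxon 3, Taxon 6, Taxon 7}.
Most parsimonious ingroup topology: (((((Taxon 6,Taxon 3),Taxon 7),Taxon 9),Taxon 2),Taxon 1).
Taxon 1 is sister to the clade containing all other ingroup taxa, so it is the earliest-diverging (most basal) ingroup lineage.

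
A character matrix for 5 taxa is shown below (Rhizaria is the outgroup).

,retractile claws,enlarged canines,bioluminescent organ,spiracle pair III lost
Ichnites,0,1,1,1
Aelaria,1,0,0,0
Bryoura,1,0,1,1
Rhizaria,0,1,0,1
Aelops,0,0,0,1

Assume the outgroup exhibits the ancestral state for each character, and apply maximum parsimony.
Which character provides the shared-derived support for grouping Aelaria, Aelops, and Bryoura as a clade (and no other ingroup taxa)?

enlarged canines

Character polarity is set by the outgroup: the derived state is whichever differs from the outgroup's state, so for enlarged canines, spiracle pair III lost the derived state is '0', and for the remaining characters it is '1'.
Only Aelaria and Bryoura show the derived state '1' for retractile claws, supporting them as a clade.
enlarged canines: derived state '0' in Aelaria, Aelops, and Bryoura only — synapomorphy for {Aelaria, Aelops, Bryoura}.
bioluminescent organ (state '1') occurs in Bryoura and Ichnites but conflicts with the nesting implied by the other characters — most parsimoniously interpreted as homoplasy.
spiracle pair III lost (derived state '0') is unique to Aelaria (autapomorphy; uninformative for grouping).
Most parsimonious ingroup topology: (((Aelaria,Bryoura),Aelops),Ichnites).
The clade {Aelaria, Aelops, Bryoura} is supported by enlarged canines: its derived state '0' occurs in exactly those taxa and in no other taxon (including the outgroup).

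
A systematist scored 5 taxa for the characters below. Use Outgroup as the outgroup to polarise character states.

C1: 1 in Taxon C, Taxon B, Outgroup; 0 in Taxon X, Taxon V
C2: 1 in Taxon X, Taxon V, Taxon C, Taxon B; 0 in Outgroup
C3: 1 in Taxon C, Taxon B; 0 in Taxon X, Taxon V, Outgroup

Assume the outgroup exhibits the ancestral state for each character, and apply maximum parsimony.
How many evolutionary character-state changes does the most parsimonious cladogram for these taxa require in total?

3

Character polarity is set by the outgroup: the derived state is whichever differs from the outgroup's state, so for C1 the derived state is '0', and for the remaining characters it is '1'.
C1: derived state '0' in Taxon V and Taxon X only — synapomorphy for {Taxon V, Taxon X}.
All ingroup taxa share the derived state '1' for C2; it defines the ingroup but does not resolve relationships within it.
Only Taxon B and Taxon C show the derived state '1' for C3, supporting them as a clade.
Most parsimonious ingroup topology: ((Taxon X,Taxon V),(Taxon C,Taxon B)).
Changes per character on this tree: C1: 1; C2: 1; C3: 1.
Total = 3.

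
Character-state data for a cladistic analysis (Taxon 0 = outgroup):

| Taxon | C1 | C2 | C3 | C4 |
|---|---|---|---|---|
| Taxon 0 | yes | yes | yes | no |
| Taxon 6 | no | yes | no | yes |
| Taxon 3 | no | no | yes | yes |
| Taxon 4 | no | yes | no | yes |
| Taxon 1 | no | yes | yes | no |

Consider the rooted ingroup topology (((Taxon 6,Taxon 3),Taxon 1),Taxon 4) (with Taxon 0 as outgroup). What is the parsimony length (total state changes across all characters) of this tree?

6

Map each character onto (((Taxon 6,Taxon 3),Taxon 1),Taxon 4) (rooted by Taxon 0) and count the minimum state changes it requires (Fitch parsimony):
C1: 1; C2: 1; C3: 2; C4: 2.
Total tree length = 6.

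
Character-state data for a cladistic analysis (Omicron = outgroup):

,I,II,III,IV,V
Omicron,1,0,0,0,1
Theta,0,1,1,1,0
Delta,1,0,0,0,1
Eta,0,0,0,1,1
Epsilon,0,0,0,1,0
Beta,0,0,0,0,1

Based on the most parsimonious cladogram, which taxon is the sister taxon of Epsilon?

Theta

Character polarity is set by the outgroup: the derived state is whichever differs from the outgroup's state, so for I, V the derived state is '0', and for the remaining characters it is '1'.
Only Beta, Epsilon, Eta, and Theta show the derived state '0' for I, supporting them as a clade.
II (derived state '1') is unique to Theta (autapomorphy; uninformative for grouping).
III: derived state '1' in Theta only — an autapomorphy, so it tells us nothing about relationships among taxa.
IV: derived state '1' in Epsilon, Eta, and Theta only — synapomorphy for {Epsilon, Eta, Theta}.
Only Epsilon and Theta show the derived state '0' for V, supporting them as a clade.
Most parsimonious ingroup topology: ((((Theta,Epsilon),Eta),Beta),Delta).
Epsilon and Theta form a cherry on this tree, so they are sister taxa.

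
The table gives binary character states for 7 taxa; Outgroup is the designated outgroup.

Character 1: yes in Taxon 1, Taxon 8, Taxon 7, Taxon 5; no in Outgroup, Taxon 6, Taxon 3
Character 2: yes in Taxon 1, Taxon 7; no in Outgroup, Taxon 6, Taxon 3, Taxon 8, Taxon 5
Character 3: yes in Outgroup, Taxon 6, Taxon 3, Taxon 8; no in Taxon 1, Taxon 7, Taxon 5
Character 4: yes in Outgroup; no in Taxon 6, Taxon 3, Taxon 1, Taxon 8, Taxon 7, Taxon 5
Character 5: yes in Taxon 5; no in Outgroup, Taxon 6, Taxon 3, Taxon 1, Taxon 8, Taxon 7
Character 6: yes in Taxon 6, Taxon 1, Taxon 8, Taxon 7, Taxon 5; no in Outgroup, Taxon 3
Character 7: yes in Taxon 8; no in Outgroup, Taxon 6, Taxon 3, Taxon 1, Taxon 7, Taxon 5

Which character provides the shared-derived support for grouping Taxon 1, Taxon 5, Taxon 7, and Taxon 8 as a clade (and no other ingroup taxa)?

Character 1

Character polarity is set by the outgroup: the derived state is whichever differs from the outgroup's state, so for Character 3, Character 4 the derived state is 'no', and for the remaining characters it is 'yes'.
Only Taxon 1, Taxon 5, Taxon 7, and Taxon 8 show the derived state 'yes' for Character 1, supporting them as a clade.
Only Taxon 1 and Taxon 7 show the derived state 'yes' for Character 2, supporting them as a clade.
Character 3: derived state 'no' in Taxon 1, Taxon 5, and Taxon 7 only — synapomorphy for {Taxon 1, Taxon 5, Taxon 7}.
Character 4 (derived state 'no') is shared by all ingroup taxa — unites the whole ingroup.
Character 5 (derived state 'yes') is unique to Taxon 5 (autapomorphy; uninformative for grouping).
Only Taxon 1, Taxon 5, Taxon 6, Taxon 7, and Taxon 8 show the derived state 'yes' for Character 6, supporting them as a clade.
Character 7: derived state 'yes' in Taxon 8 only — an autapomorphy, so it tells us nothing about relationships among taxa.
Most parsimonious ingroup topology: ((Taxon 6,(((Taxon 1,Taxon 7),Taxon 5),Taxon 8)),Taxon 3).
The clade {Taxon 1, Taxon 5, Taxon 7, Taxon 8} is supported by Character 1: its derived state 'yes' occurs in exactly those taxa and in no other taxon (including the outgroup).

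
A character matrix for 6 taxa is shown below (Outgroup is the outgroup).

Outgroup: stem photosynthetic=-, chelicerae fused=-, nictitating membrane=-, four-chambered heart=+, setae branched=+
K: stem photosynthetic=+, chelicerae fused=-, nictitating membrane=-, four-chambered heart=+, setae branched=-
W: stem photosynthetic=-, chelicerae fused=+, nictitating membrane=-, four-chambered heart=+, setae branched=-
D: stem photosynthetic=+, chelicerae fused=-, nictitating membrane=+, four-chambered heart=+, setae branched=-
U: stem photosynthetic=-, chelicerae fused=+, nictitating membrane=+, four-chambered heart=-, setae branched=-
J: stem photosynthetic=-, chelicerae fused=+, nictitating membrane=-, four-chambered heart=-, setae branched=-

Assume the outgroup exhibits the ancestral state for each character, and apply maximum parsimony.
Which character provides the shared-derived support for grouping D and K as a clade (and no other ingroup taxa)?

stem photosynthetic

Character polarity is set by the outgroup: the derived state is whichever differs from the outgroup's state, so for four-chambered heart, setae branched the derived state is '-', and for the remaining characters it is '+'.
stem photosynthetic (derived state '+') is shared by D and K — a synapomorphy uniting that clade.
Only J, U, and W show the derived state '+' for chelicerae fused, supporting them as a clade.
nictitating membrane (state '+') occurs in D and U but conflicts with the nesting implied by the other characters — most parsimoniously interpreted as homoplasy.
Only J and U show the derived state '-' for four-chambered heart, supporting them as a clade.
All ingroup taxa share the derived state '-' for setae branched; it defines the ingroup but does not resolve relationships within it.
Most parsimonious ingroup topology: ((K,D),(W,(U,J))).
The clade {D, K} is supported by stem photosynthetic: its derived state '+' occurs in exactly those taxa and in no other taxon (including the outgroup).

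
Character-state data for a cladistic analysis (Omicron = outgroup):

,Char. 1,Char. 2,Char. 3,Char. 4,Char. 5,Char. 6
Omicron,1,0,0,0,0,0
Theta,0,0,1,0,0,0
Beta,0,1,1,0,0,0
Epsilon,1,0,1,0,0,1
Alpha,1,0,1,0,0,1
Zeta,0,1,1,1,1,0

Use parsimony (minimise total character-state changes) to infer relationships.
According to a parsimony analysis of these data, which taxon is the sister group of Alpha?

Epsilon

Character polarity is set by the outgroup: the derived state is whichever differs from the outgroup's state, so for Char. 1 the derived state is '0', and for the remaining characters it is '1'.
Char. 1: derived state '0' in Beta, Theta, and Zeta only — synapomorphy for {Beta, Theta, Zeta}.
Only Beta and Zeta show the derived state '1' for Char. 2, supporting them as a clade.
Char. 3 (derived state '1') is shared by all ingroup taxa — unites the whole ingroup.
Char. 4: derived state '1' in Zeta only — an autapomorphy, so it tells us nothing about relationships among taxa.
Char. 5: derived state '1' in Zeta only — an autapomorphy, so it tells us nothing about relationships among taxa.
Only Alpha and Epsilon show the derived state '1' for Char. 6, supporting them as a clade.
Most parsimonious ingroup topology: ((Theta,(Beta,Zeta)),(Epsilon,Alpha)).
Alpha and Epsilon form a cherry on this tree, so they are sister taxa.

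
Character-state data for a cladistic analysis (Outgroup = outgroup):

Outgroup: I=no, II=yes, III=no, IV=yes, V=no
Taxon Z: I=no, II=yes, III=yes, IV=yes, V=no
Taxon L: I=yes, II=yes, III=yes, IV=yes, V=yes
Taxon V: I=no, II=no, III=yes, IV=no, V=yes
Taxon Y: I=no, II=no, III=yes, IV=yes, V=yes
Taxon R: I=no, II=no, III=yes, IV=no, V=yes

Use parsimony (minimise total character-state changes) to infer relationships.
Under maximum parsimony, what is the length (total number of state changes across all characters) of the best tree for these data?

5

Character polarity is set by the outgroup: the derived state is whichever differs from the outgroup's state, so for II, IV the derived state is 'no', and for the remaining characters it is 'yes'.
I (derived state 'yes') is unique to Taxon L (autapomorphy; uninformative for grouping).
II: derived state 'no' in Taxon R, Taxon V, and Taxon Y only — synapomorphy for {Taxon R, Taxon V, Taxon Y}.
All ingroup taxa share the derived state 'yes' for III; it defines the ingroup but does not resolve relationships within it.
Only Taxon R and Taxon V show the derived state 'no' for IV, supporting them as a clade.
V: derived state 'yes' in Taxon L, Taxon R, Taxon V, and Taxon Y only — synapomorphy for {Taxon L, Taxon R, Taxon V, Taxon Y}.
Most parsimonious ingroup topology: (Taxon Z,(Taxon L,((Taxon V,Taxon R),Taxon Y))).
Changes per character on this tree: I: 1; II: 1; III: 1; IV: 1; V: 1.
Total = 5.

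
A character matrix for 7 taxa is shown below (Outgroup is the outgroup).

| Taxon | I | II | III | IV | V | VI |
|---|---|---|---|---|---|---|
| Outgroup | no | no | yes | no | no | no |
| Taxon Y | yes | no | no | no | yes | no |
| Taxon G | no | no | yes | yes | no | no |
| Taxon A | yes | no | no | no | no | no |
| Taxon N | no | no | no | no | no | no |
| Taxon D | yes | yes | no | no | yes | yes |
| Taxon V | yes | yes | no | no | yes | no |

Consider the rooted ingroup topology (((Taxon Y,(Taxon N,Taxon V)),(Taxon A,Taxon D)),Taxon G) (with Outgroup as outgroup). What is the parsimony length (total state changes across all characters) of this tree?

10

Map each character onto (((Taxon Y,(Taxon N,Taxon V)),(Taxon A,Taxon D)),Taxon G) (rooted by Outgroup) and count the minimum state changes it requires (Fitch parsimony):
I: 2; II: 2; III: 1; IV: 1; V: 3; VI: 1.
Total tree length = 10.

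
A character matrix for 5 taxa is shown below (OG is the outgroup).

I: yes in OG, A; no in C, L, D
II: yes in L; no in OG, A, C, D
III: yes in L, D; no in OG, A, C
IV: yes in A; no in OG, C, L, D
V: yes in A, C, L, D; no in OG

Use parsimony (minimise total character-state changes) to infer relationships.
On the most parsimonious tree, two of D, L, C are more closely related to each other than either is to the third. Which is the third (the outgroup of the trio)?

Character polarity is set by the outgroup: the derived state is whichever differs from the outgroup's state, so for I the derived state is 'no', and for the remaining characters it is 'yes'.
Only C, D, and L show the derived state 'no' for I, supporting them as a clade.
II (derived state 'yes') is unique to L (autapomorphy; uninformative for grouping).
III: derived state 'yes' in D and L only — synapomorphy for {D, L}.
IV (derived state 'yes') is unique to A (autapomorphy; uninformative for grouping).
V (derived state 'yes') is shared by all ingroup taxa — unites the whole ingroup.
Most parsimonious ingroup topology: (A,(C,(L,D))).
D and L share a more recent common ancestor with each other than either does with C, so C is the least closely related of the three.

C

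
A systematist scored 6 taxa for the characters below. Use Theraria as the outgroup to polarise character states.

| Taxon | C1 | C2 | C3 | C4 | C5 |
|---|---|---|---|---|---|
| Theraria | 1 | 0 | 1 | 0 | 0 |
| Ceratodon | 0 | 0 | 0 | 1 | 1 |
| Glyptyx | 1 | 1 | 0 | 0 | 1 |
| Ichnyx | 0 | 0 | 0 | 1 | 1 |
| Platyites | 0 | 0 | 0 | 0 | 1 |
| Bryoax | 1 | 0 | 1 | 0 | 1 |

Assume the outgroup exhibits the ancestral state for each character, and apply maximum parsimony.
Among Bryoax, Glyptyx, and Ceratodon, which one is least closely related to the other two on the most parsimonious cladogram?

Bryoax

Character polarity is set by the outgroup: the derived state is whichever differs from the outgroup's state, so for C1, C3 the derived state is '0', and for the remaining characters it is '1'.
Only Ceratodon, Ichnyx, and Platyites show the derived state '0' for C1, supporting them as a clade.
C2: derived state '1' in Glyptyx only — an autapomorphy, so it tells us nothing about relationships among taxa.
C3: derived state '0' in Ceratodon, Glyptyx, Ichnyx, and Platyites only — synapomorphy for {Ceratodon, Glyptyx, Ichnyx, Platyites}.
C4: derived state '1' in Ceratodon and Ichnyx only — synapomorphy for {Ceratodon, Ichnyx}.
All ingroup taxa share the derived state '1' for C5; it defines the ingroup but does not resolve relationships within it.
Most parsimonious ingroup topology: ((((Ceratodon,Ichnyx),Platyites),Glyptyx),Bryoax).
Glyptyx and Ceratodon share a more recent common ancestor with each other than either does with Bryoax, so Bryoax is the least closely related of the three.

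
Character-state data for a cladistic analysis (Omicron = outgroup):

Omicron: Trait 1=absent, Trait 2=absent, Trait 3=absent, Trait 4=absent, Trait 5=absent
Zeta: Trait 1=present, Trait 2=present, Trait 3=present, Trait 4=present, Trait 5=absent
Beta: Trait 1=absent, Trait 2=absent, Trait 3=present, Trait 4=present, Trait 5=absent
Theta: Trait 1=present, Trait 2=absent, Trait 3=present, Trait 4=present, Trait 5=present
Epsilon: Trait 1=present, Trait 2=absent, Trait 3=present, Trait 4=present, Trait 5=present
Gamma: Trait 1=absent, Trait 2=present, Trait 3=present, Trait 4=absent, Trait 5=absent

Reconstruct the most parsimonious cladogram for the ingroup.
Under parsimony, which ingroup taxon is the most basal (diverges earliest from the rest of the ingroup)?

Gamma

The outgroup has state 'absent' for every character, so 'present' is the derived state throughout.
Trait 1 (derived state 'present') is shared by Epsilon, Theta, and Zeta — a synapomorphy uniting that clade.
Trait 2 groups Gamma and Zeta, which is incompatible with the clades supported by the remaining characters; treating it as convergent (homoplasy) costs fewer steps than any alternative tree.
All ingroup taxa share the derived state 'present' for Trait 3; it defines the ingroup but does not resolve relationships within it.
Only Beta, Epsilon, Theta, and Zeta show the derived state 'present' for Trait 4, supporting them as a clade.
Only Epsilon and Theta show the derived state 'present' for Trait 5, supporting them as a clade.
Most parsimonious ingroup topology: (((Zeta,(Theta,Epsilon)),Beta),Gamma).
Gamma is sister to the clade containing all other ingroup taxa, so it is the earliest-diverging (most basal) ingroup lineage.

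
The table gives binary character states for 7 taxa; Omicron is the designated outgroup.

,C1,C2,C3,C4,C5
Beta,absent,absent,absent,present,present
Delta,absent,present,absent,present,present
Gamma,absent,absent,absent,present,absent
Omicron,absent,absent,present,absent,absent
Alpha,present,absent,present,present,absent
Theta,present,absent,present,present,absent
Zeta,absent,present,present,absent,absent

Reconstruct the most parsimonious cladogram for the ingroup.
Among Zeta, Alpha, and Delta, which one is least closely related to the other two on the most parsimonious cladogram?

Zeta

Character polarity is set by the outgroup: the derived state is whichever differs from the outgroup's state, so for C3 the derived state is 'absent', and for the remaining characters it is 'present'.
C1 (derived state 'present') is shared by Alpha and Theta — a synapomorphy uniting that clade.
C2 groups Delta and Zeta, which is incompatible with the clades supported by the remaining characters; treating it as convergent (homoplasy) costs fewer steps than any alternative tree.
C3: derived state 'absent' in Beta, Delta, and Gamma only — synapomorphy for {Beta, Delta, Gamma}.
Only Alpha, Beta, Delta, Gamma, and Theta show the derived state 'present' for C4, supporting them as a clade.
Only Beta and Delta show the derived state 'present' for C5, supporting them as a clade.
Most parsimonious ingroup topology: ((((Beta,Delta),Gamma),(Theta,Alpha)),Zeta).
Alpha and Delta share a more recent common ancestor with each other than either does with Zeta, so Zeta is the least closely related of the three.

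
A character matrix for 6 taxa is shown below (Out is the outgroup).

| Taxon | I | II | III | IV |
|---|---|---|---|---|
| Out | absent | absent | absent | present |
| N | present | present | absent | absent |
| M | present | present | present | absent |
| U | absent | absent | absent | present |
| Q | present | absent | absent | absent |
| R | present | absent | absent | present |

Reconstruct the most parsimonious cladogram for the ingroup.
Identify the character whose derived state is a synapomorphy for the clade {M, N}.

Character polarity is set by the outgroup: the derived state is whichever differs from the outgroup's state, so for IV the derived state is 'absent', and for the remaining characters it is 'present'.
Only M, N, Q, and R show the derived state 'present' for I, supporting them as a clade.
II (derived state 'present') is shared by M and N — a synapomorphy uniting that clade.
III (derived state 'present') is unique to M (autapomorphy; uninformative for grouping).
IV: derived state 'absent' in M, N, and Q only — synapomorphy for {M, N, Q}.
Most parsimonious ingroup topology: ((((N,M),Q),R),U).
The clade {M, N} is supported by II: its derived state 'present' occurs in exactly those taxa and in no other taxon (including the outgroup).

II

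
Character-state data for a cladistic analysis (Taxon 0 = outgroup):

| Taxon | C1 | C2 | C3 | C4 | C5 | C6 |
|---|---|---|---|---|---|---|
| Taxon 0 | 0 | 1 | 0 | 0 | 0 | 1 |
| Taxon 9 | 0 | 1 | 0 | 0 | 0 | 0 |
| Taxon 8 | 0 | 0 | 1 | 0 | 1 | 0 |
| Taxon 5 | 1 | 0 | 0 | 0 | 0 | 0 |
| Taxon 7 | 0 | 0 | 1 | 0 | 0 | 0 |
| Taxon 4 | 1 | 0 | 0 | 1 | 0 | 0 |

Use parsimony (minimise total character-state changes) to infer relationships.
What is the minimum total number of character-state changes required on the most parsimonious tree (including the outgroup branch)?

6

Character polarity is set by the outgroup: the derived state is whichever differs from the outgroup's state, so for C2, C6 the derived state is '0', and for the remaining characters it is '1'.
C1 (derived state '1') is shared by Taxon 4 and Taxon 5 — a synapomorphy uniting that clade.
C2: derived state '0' in Taxon 4, Taxon 5, Taxon 7, and Taxon 8 only — synapomorphy for {Taxon 4, Taxon 5, Taxon 7, Taxon 8}.
Only Taxon 7 and Taxon 8 show the derived state '1' for C3, supporting them as a clade.
C4: derived state '1' in Taxon 4 only — an autapomorphy, so it tells us nothing about relationships among taxa.
C5: derived state '1' in Taxon 8 only — an autapomorphy, so it tells us nothing about relationships among taxa.
All ingroup taxa share the derived state '0' for C6; it defines the ingroup but does not resolve relationships within it.
Most parsimonious ingroup topology: (Taxon 9,((Taxon 4,Taxon 5),(Taxon 8,Taxon 7))).
Changes per character on this tree: C1: 1; C2: 1; C3: 1; C4: 1; C5: 1; C6: 1.
Total = 6.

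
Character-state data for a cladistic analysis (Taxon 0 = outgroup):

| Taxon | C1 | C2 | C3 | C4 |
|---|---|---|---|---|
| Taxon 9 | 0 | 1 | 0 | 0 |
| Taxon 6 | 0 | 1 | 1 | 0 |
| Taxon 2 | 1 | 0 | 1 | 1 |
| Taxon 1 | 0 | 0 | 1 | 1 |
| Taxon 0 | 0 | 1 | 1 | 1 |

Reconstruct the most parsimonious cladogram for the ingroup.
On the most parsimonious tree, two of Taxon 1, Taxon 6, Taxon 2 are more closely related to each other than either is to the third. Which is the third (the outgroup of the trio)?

Taxon 6

Character polarity is set by the outgroup: the derived state is whichever differs from the outgroup's state, so for C2, C3, C4 the derived state is '0', and for the remaining characters it is '1'.
C1 (derived state '1') is unique to Taxon 2 (autapomorphy; uninformative for grouping).
C2: derived state '0' in Taxon 1 and Taxon 2 only — synapomorphy for {Taxon 1, Taxon 2}.
C3 (derived state '0') is unique to Taxon 9 (autapomorphy; uninformative for grouping).
Only Taxon 6 and Taxon 9 show the derived state '0' for C4, supporting them as a clade.
Most parsimonious ingroup topology: ((Taxon 9,Taxon 6),(Taxon 2,Taxon 1)).
Taxon 1 and Taxon 2 share a more recent common ancestor with each other than either does with Taxon 6, so Taxon 6 is the least closely related of the three.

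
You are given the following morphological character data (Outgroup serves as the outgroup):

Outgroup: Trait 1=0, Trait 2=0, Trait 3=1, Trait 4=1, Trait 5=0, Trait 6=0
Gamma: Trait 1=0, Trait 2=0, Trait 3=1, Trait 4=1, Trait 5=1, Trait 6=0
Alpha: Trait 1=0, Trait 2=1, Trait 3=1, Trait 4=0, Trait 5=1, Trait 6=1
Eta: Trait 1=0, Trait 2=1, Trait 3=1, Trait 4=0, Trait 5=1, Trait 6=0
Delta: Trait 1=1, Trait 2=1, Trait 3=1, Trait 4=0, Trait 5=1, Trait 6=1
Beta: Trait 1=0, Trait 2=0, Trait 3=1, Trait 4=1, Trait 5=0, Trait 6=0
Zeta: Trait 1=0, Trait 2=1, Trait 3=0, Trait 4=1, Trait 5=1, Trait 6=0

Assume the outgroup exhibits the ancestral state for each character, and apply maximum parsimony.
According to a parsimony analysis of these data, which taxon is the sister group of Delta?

Alpha

Character polarity is set by the outgroup: the derived state is whichever differs from the outgroup's state, so for Trait 3, Trait 4 the derived state is '0', and for the remaining characters it is '1'.
Trait 1 (derived state '1') is unique to Delta (autapomorphy; uninformative for grouping).
Trait 2: derived state '1' in Alpha, Delta, Eta, and Zeta only — synapomorphy for {Alpha, Delta, Eta, Zeta}.
Trait 3 (derived state '0') is unique to Zeta (autapomorphy; uninformative for grouping).
Trait 4: derived state '0' in Alpha, Delta, and Eta only — synapomorphy for {Alpha, Delta, Eta}.
Trait 5 (derived state '1') is shared by Alpha, Delta, Eta, Gamma, and Zeta — a synapomorphy uniting that clade.
Trait 6: derived state '1' in Alpha and Delta only — synapomorphy for {Alpha, Delta}.
Most parsimonious ingroup topology: ((Gamma,(((Alpha,Delta),Eta),Zeta)),Beta).
Delta and Alpha form a cherry on this tree, so they are sister taxa.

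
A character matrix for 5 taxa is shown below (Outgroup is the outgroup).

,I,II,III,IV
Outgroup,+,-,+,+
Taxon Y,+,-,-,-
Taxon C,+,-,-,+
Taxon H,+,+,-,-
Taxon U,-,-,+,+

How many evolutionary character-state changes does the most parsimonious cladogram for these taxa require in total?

4

Character polarity is set by the outgroup: the derived state is whichever differs from the outgroup's state, so for I, III, IV the derived state is '-', and for the remaining characters it is '+'.
I: derived state '-' in Taxon U only — an autapomorphy, so it tells us nothing about relationships among taxa.
II: derived state '+' in Taxon H only — an autapomorphy, so it tells us nothing about relationships among taxa.
III (derived state '-') is shared by Taxon C, Taxon H, and Taxon Y — a synapomorphy uniting that clade.
Only Taxon H and Taxon Y show the derived state '-' for IV, supporting them as a clade.
Most parsimonious ingroup topology: (((Taxon Y,Taxon H),Taxon C),Taxon U).
Changes per character on this tree: I: 1; II: 1; III: 1; IV: 1.
Total = 4.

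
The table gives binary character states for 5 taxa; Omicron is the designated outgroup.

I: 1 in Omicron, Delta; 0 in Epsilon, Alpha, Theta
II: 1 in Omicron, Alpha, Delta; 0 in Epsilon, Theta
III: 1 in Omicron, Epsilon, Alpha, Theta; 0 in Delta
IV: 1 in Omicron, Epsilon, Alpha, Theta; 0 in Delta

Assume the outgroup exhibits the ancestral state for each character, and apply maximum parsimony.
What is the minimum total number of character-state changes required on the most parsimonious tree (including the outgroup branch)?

The outgroup has state '1' for every character, so '0' is the derived state throughout.
I (derived state '0') is shared by Alpha, Epsilon, and Theta — a synapomorphy uniting that clade.
II (derived state '0') is shared by Epsilon and Theta — a synapomorphy uniting that clade.
III (derived state '0') is unique to Delta (autapomorphy; uninformative for grouping).
IV: derived state '0' in Delta only — an autapomorphy, so it tells us nothing about relationships among taxa.
Most parsimonious ingroup topology: (((Epsilon,Theta),Alpha),Delta).
Changes per character on this tree: I: 1; II: 1; III: 1; IV: 1.
Total = 4.

4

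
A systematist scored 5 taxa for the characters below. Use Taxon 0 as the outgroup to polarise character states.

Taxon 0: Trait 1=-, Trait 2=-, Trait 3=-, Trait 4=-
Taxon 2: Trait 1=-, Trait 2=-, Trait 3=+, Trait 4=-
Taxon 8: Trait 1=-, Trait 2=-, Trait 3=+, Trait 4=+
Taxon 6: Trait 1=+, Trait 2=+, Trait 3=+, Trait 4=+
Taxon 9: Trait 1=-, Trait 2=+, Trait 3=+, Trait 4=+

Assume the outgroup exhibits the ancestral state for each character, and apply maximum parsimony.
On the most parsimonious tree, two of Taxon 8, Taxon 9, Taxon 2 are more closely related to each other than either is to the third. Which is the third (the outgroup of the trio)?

The outgroup has state '-' for every character, so '+' is the derived state throughout.
Trait 1 (derived state '+') is unique to Taxon 6 (autapomorphy; uninformative for grouping).
Trait 2: derived state '+' in Taxon 6 and Taxon 9 only — synapomorphy for {Taxon 6, Taxon 9}.
All ingroup taxa share the derived state '+' for Trait 3; it defines the ingroup but does not resolve relationships within it.
Trait 4 (derived state '+') is shared by Taxon 6, Taxon 8, and Taxon 9 — a synapomorphy uniting that clade.
Most parsimonious ingroup topology: (Taxon 2,(Taxon 8,(Taxon 6,Taxon 9))).
Taxon 8 and Taxon 9 share a more recent common ancestor with each other than either does with Taxon 2, so Taxon 2 is the least closely related of the three.

Taxon 2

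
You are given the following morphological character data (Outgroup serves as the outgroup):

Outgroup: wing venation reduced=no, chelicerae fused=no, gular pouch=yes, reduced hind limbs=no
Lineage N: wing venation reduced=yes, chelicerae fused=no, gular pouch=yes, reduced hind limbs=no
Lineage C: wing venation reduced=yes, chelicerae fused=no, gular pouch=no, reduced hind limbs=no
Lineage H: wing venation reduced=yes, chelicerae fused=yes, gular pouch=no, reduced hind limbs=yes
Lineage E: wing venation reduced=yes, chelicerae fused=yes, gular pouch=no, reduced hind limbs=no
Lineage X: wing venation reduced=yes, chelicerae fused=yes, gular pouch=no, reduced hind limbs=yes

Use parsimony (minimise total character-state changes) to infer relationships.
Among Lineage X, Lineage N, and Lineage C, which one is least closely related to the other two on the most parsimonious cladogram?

Lineage N

Character polarity is set by the outgroup: the derived state is whichever differs from the outgroup's state, so for gular pouch the derived state is 'no', and for the remaining characters it is 'yes'.
All ingroup taxa share the derived state 'yes' for wing venation reduced; it defines the ingroup but does not resolve relationships within it.
Only Lineage E, Lineage H, and Lineage X show the derived state 'yes' for chelicerae fused, supporting them as a clade.
Only Lineage C, Lineage E, Lineage H, and Lineage X show the derived state 'no' for gular pouch, supporting them as a clade.
Only Lineage H and Lineage X show the derived state 'yes' for reduced hind limbs, supporting them as a clade.
Most parsimonious ingroup topology: (Lineage N,(Lineage C,((Lineage H,Lineage X),Lineage E))).
Lineage X and Lineage C share a more recent common ancestor with each other than either does with Lineage N, so Lineage N is the least closely related of the three.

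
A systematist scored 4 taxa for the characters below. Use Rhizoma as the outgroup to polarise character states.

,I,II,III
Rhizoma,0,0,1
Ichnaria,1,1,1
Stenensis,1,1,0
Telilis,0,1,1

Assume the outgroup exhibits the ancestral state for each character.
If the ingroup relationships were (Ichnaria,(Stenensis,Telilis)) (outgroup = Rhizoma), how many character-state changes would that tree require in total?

Map each character onto (Ichnaria,(Stenensis,Telilis)) (rooted by Rhizoma) and count the minimum state changes it requires (Fitch parsimony):
I: 2; II: 1; III: 1.
Total tree length = 4.

4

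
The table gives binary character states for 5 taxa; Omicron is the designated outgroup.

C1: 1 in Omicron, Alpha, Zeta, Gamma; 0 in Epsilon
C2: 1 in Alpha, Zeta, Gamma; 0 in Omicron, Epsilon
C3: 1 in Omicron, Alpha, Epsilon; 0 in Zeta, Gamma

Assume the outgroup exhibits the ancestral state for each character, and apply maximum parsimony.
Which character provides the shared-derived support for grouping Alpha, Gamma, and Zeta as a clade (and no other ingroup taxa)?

Character polarity is set by the outgroup: the derived state is whichever differs from the outgroup's state, so for C1, C3 the derived state is '0', and for the remaining characters it is '1'.
C1 (derived state '0') is unique to Epsilon (autapomorphy; uninformative for grouping).
Only Alpha, Gamma, and Zeta show the derived state '1' for C2, supporting them as a clade.
Only Gamma and Zeta show the derived state '0' for C3, supporting them as a clade.
Most parsimonious ingroup topology: ((Alpha,(Zeta,Gamma)),Epsilon).
The clade {Alpha, Gamma, Zeta} is supported by C2: its derived state '1' occurs in exactly those taxa and in no other taxon (including the outgroup).

C2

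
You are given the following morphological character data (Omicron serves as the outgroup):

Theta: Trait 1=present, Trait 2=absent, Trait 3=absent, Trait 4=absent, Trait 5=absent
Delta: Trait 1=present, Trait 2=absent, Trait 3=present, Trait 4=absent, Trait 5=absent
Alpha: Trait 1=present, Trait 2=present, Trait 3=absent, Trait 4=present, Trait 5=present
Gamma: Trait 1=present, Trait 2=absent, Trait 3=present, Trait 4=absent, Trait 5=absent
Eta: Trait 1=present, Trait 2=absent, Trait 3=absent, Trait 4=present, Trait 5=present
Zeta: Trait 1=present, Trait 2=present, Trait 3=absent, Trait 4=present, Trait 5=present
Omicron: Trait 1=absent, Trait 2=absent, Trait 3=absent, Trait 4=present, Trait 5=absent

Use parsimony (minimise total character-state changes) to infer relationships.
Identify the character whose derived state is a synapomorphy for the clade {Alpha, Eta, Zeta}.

Character polarity is set by the outgroup: the derived state is whichever differs from the outgroup's state, so for Trait 4 the derived state is 'absent', and for the remaining characters it is 'present'.
Trait 1 (derived state 'present') is shared by all ingroup taxa — unites the whole ingroup.
Trait 2: derived state 'present' in Alpha and Zeta only — synapomorphy for {Alpha, Zeta}.
Trait 3 (derived state 'present') is shared by Delta and Gamma — a synapomorphy uniting that clade.
Trait 4 (derived state 'absent') is shared by Delta, Gamma, and Theta — a synapomorphy uniting that clade.
Trait 5 (derived state 'present') is shared by Alpha, Eta, and Zeta — a synapomorphy uniting that clade.
Most parsimonious ingroup topology: (((Zeta,Alpha),Eta),(Theta,(Gamma,Delta))).
The clade {Alpha, Eta, Zeta} is supported by Trait 5: its derived state 'present' occurs in exactly those taxa and in no other taxon (including the outgroup).

Trait 5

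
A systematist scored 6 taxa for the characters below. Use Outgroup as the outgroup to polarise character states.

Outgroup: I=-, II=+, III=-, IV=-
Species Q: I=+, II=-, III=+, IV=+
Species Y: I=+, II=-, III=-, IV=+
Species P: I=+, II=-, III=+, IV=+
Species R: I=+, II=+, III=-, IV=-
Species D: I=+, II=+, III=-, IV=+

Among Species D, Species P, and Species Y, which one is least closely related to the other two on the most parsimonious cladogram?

Character polarity is set by the outgroup: the derived state is whichever differs from the outgroup's state, so for II the derived state is '-', and for the remaining characters it is '+'.
I (derived state '+') is shared by all ingroup taxa — unites the whole ingroup.
Only Species P, Species Q, and Species Y show the derived state '-' for II, supporting them as a clade.
III: derived state '+' in Species P and Species Q only — synapomorphy for {Species P, Species Q}.
IV: derived state '+' in Species D, Species P, Species Q, and Species Y only — synapomorphy for {Species D, Species P, Species Q, Species Y}.
Most parsimonious ingroup topology: ((((Species Q,Species P),Species Y),Species D),Species R).
Species Y and Species P share a more recent common ancestor with each other than either does with Species D, so Species D is the least closely related of the three.

Species D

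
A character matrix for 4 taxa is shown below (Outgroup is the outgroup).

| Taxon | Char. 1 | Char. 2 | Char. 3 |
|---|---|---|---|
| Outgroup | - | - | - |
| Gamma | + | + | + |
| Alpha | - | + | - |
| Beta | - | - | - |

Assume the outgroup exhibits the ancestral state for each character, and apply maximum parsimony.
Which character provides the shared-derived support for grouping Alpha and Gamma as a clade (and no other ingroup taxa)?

The outgroup has state '-' for every character, so '+' is the derived state throughout.
Char. 1 (derived state '+') is unique to Gamma (autapomorphy; uninformative for grouping).
Char. 2 (derived state '+') is shared by Alpha and Gamma — a synapomorphy uniting that clade.
Char. 3: derived state '+' in Gamma only — an autapomorphy, so it tells us nothing about relationships among taxa.
Most parsimonious ingroup topology: ((Gamma,Alpha),Beta).
The clade {Alpha, Gamma} is supported by Char. 2: its derived state '+' occurs in exactly those taxa and in no other taxon (including the outgroup).

Char. 2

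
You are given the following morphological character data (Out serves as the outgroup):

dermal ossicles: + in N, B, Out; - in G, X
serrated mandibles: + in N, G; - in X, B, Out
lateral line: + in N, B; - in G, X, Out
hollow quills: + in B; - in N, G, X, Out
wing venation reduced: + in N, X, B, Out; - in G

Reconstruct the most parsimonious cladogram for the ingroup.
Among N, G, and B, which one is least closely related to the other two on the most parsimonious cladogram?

G

Character polarity is set by the outgroup: the derived state is whichever differs from the outgroup's state, so for dermal ossicles, wing venation reduced the derived state is '-', and for the remaining characters it is '+'.
Only G and X show the derived state '-' for dermal ossicles, supporting them as a clade.
serrated mandibles groups G and N, which is incompatible with the clades supported by the remaining characters; treating it as convergent (homoplasy) costs fewer steps than any alternative tree.
lateral line (derived state '+') is shared by B and N — a synapomorphy uniting that clade.
hollow quills: derived state '+' in B only — an autapomorphy, so it tells us nothing about relationships among taxa.
wing venation reduced: derived state '-' in G only — an autapomorphy, so it tells us nothing about relationships among taxa.
Most parsimonious ingroup topology: ((N,B),(G,X)).
N and B share a more recent common ancestor with each other than either does with G, so G is the least closely related of the three.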